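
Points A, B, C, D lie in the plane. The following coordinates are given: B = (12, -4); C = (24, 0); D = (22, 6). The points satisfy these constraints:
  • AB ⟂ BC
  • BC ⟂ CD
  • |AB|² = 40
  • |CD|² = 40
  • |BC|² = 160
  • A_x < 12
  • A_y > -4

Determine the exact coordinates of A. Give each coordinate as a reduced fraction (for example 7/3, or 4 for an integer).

1. A_x = 10  [[AB ⟂ BC ⇒ -12x-4y+128=0] ∩ [|A−(12, -4)|²=40]]
2. A_y = 2  [[AB ⟂ BC ⇒ -12x-4y+128=0] ∩ [|A−(12, -4)|²=40]]
   so A = (10, 2)

A = (10, 2)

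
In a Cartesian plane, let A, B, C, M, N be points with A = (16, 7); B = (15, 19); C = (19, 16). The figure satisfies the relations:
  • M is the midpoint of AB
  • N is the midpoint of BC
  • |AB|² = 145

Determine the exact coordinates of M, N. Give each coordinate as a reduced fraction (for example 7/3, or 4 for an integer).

1. M_x = 31/2  [2·M = A+B = (16, 7)+(15, 19)]
2. M_y = 13  [2·M = A+B = (16, 7)+(15, 19)]
   so M = (31/2, 13)
3. N_x = 17  [2·N = B+C = (15, 19)+(19, 16)]
4. N_y = 35/2  [2·N = B+C = (15, 19)+(19, 16)]
   so N = (17, 35/2)

M = (31/2, 13)
N = (17, 35/2)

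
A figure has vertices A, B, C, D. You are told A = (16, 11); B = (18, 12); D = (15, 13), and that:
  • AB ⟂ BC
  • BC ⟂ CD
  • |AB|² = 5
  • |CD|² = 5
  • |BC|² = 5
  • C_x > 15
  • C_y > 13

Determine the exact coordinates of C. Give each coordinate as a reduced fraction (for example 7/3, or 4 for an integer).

1. C_x = 17  [[AB ⟂ BC ⇒ 2x+1y-48=0] ∩ [|C−(15, 13)|²=5]]
2. C_y = 14  [[AB ⟂ BC ⇒ 2x+1y-48=0] ∩ [|C−(15, 13)|²=5]]
   so C = (17, 14)

C = (17, 14)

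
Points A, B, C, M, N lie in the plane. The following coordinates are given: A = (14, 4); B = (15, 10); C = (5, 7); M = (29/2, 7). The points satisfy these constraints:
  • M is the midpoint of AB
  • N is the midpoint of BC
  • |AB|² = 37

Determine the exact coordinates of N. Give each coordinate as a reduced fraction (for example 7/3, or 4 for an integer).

1. N_x = 10  [2·N = B+C = (15, 10)+(5, 7)]
2. N_y = 17/2  [2·N = B+C = (15, 10)+(5, 7)]
   so N = (10, 17/2)

N = (10, 17/2)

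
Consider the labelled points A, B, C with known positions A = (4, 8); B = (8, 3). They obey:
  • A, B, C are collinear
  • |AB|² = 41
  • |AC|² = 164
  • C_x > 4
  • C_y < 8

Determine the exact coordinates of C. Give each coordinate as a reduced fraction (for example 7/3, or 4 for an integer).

1. C_x = 12  [[A, B, C are collinear ⇒ 5x+4y-52=0] ∩ [|C−(4, 8)|²=164]]
2. C_y = -2  [[A, B, C are collinear ⇒ 5x+4y-52=0] ∩ [|C−(4, 8)|²=164]]
   so C = (12, -2)

C = (12, -2)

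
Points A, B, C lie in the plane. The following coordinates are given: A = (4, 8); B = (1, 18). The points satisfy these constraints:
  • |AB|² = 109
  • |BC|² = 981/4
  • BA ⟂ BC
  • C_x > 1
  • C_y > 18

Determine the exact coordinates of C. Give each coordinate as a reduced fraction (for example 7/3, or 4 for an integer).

1. C_x = 16  [[BA ⟂ BC ⇒ 3x-10y+177=0] ∩ [|C−(1, 18)|²=981/4]]
2. C_y = 45/2  [[BA ⟂ BC ⇒ 3x-10y+177=0] ∩ [|C−(1, 18)|²=981/4]]
   so C = (16, 45/2)

C = (16, 45/2)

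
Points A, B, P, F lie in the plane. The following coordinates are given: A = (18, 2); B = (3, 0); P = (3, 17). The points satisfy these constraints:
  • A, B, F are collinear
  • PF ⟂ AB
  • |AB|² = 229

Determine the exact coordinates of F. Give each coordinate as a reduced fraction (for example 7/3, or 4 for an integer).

1. F_x = 1197/229  [[A, B, F are collinear ⇒ 2x-15y-6=0] ∩ [PF ⟂ AB ⇒ -15x-2y+79=0]]
2. F_y = 68/229  [[A, B, F are collinear ⇒ 2x-15y-6=0] ∩ [PF ⟂ AB ⇒ -15x-2y+79=0]]
   so F = (1197/229, 68/229)

F = (1197/229, 68/229)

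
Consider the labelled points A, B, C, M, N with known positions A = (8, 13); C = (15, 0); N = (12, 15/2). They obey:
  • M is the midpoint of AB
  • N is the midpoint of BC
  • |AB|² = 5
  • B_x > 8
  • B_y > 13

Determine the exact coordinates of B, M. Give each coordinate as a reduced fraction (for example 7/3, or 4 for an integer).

B = (9, 15)
M = (17/2, 14)

1. B_x = 9  [B = 2·N−C = 2·(12, 15/2)−(15, 0)]
2. B_y = 15  [B = 2·N−C = 2·(12, 15/2)−(15, 0)]
   so B = (9, 15)
3. M_x = 17/2  [2·M = A+B = (8, 13)+(9, 15)]
4. M_y = 14  [2·M = A+B = (8, 13)+(9, 15)]
   so M = (17/2, 14)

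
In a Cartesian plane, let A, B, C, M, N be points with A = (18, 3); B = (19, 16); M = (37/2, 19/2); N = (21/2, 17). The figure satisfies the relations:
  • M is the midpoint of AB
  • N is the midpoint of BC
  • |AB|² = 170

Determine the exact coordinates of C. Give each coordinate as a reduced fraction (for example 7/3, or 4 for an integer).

1. C_x = 2  [C = 2·N−B = 2·(21/2, 17)−(19, 16)]
2. C_y = 18  [C = 2·N−B = 2·(21/2, 17)−(19, 16)]
   so C = (2, 18)

C = (2, 18)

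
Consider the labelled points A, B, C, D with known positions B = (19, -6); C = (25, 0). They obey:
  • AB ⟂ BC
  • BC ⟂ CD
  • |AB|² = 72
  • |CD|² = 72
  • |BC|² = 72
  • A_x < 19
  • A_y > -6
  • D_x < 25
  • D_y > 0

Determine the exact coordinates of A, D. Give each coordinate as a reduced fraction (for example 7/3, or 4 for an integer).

A = (13, 0)
D = (19, 6)

1. A_x = 13  [[AB ⟂ BC ⇒ -6x-6y+78=0] ∩ [|A−(19, -6)|²=72]]
2. A_y = 0  [[AB ⟂ BC ⇒ -6x-6y+78=0] ∩ [|A−(19, -6)|²=72]]
   so A = (13, 0)
3. D_x = 19  [[BC ⟂ CD ⇒ 6x+6y-150=0] ∩ [|D−(25, 0)|²=72]]
4. D_y = 6  [[BC ⟂ CD ⇒ 6x+6y-150=0] ∩ [|D−(25, 0)|²=72]]
   so D = (19, 6)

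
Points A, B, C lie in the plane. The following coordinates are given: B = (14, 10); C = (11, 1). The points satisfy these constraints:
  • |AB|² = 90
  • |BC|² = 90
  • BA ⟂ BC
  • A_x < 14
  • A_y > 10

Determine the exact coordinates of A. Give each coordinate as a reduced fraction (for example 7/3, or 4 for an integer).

A = (5, 13)

1. A_x = 5  [[BA ⟂ BC ⇒ -3x-9y+132=0] ∩ [|A−(14, 10)|²=90]]
2. A_y = 13  [[BA ⟂ BC ⇒ -3x-9y+132=0] ∩ [|A−(14, 10)|²=90]]
   so A = (5, 13)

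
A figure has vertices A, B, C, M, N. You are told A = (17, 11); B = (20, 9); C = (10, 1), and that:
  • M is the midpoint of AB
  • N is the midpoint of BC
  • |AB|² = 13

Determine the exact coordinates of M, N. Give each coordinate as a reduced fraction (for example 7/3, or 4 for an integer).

1. M_x = 37/2  [2·M = A+B = (17, 11)+(20, 9)]
2. M_y = 10  [2·M = A+B = (17, 11)+(20, 9)]
   so M = (37/2, 10)
3. N_x = 15  [2·N = B+C = (20, 9)+(10, 1)]
4. N_y = 5  [2·N = B+C = (20, 9)+(10, 1)]
   so N = (15, 5)

M = (37/2, 10)
N = (15, 5)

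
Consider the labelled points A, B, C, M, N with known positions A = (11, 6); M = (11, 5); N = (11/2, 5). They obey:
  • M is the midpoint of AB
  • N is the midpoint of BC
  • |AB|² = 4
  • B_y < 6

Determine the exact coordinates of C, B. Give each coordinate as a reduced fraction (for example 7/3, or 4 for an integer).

C = (0, 6)
B = (11, 4)

1. B_x = 11  [B = 2·M−A = 2·(11, 5)−(11, 6)]
2. B_y = 4  [B = 2·M−A = 2·(11, 5)−(11, 6)]
   so B = (11, 4)
3. C_x = 0  [C = 2·N−B = 2·(11/2, 5)−(11, 4)]
4. C_y = 6  [C = 2·N−B = 2·(11/2, 5)−(11, 4)]
   so C = (0, 6)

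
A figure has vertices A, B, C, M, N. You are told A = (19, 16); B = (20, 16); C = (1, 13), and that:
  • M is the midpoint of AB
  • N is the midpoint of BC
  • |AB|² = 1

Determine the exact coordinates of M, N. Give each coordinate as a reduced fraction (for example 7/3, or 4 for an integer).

1. M_x = 39/2  [2·M = A+B = (19, 16)+(20, 16)]
2. M_y = 16  [2·M = A+B = (19, 16)+(20, 16)]
   so M = (39/2, 16)
3. N_x = 21/2  [2·N = B+C = (20, 16)+(1, 13)]
4. N_y = 29/2  [2·N = B+C = (20, 16)+(1, 13)]
   so N = (21/2, 29/2)

M = (39/2, 16)
N = (21/2, 29/2)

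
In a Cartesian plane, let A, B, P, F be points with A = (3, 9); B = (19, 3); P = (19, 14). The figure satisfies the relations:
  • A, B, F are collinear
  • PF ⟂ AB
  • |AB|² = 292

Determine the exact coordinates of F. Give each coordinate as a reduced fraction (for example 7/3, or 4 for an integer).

1. F_x = 1123/73  [[A, B, F are collinear ⇒ 6x+16y-162=0] ∩ [PF ⟂ AB ⇒ 16x-6y-220=0]]
2. F_y = 318/73  [[A, B, F are collinear ⇒ 6x+16y-162=0] ∩ [PF ⟂ AB ⇒ 16x-6y-220=0]]
   so F = (1123/73, 318/73)

F = (1123/73, 318/73)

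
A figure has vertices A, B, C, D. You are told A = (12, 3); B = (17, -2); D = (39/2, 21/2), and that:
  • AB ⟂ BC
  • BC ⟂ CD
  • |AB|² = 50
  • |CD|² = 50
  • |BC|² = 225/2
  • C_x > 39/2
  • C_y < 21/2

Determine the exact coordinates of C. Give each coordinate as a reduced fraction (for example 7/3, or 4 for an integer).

1. C_x = 49/2  [[AB ⟂ BC ⇒ 5x-5y-95=0] ∩ [|C−(39/2, 21/2)|²=50]]
2. C_y = 11/2  [[AB ⟂ BC ⇒ 5x-5y-95=0] ∩ [|C−(39/2, 21/2)|²=50]]
   so C = (49/2, 11/2)

C = (49/2, 11/2)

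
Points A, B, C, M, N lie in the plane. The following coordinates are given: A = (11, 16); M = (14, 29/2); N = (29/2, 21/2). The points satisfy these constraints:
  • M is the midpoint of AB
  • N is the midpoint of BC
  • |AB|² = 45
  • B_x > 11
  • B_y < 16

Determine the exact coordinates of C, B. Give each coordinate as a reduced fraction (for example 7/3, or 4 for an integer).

1. B_x = 17  [B = 2·M−A = 2·(14, 29/2)−(11, 16)]
2. B_y = 13  [B = 2·M−A = 2·(14, 29/2)−(11, 16)]
   so B = (17, 13)
3. C_x = 12  [C = 2·N−B = 2·(29/2, 21/2)−(17, 13)]
4. C_y = 8  [C = 2·N−B = 2·(29/2, 21/2)−(17, 13)]
   so C = (12, 8)

C = (12, 8)
B = (17, 13)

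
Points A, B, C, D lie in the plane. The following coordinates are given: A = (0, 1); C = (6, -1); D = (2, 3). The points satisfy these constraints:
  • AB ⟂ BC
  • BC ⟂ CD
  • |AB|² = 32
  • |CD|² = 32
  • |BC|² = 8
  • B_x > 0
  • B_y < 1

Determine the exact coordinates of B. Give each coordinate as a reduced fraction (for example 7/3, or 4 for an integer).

B = (4, -3)

1. B_x = 4  [[BC ⟂ CD ⇒ 4x-4y-28=0] ∩ [|B−(0, 1)|²=32]]
2. B_y = -3  [[BC ⟂ CD ⇒ 4x-4y-28=0] ∩ [|B−(0, 1)|²=32]]
   so B = (4, -3)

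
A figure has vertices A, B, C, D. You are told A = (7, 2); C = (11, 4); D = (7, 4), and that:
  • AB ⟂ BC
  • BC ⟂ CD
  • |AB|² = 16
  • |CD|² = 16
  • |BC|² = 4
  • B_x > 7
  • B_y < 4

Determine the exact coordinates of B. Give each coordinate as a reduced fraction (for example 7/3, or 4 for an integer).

B = (11, 2)

1. B_x = 11  [[BC ⟂ CD ⇒ 4x-44=0] ∩ [|B−(7, 2)|²=16]]
2. B_y = 2  [[BC ⟂ CD ⇒ 4x-44=0] ∩ [|B−(7, 2)|²=16]]
   so B = (11, 2)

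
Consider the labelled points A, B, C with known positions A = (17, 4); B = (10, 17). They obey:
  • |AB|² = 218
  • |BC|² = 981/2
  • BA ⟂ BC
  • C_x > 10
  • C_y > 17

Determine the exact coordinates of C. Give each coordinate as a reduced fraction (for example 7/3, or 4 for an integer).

C = (59/2, 55/2)

1. C_x = 59/2  [[BA ⟂ BC ⇒ 7x-13y+151=0] ∩ [|C−(10, 17)|²=981/2]]
2. C_y = 55/2  [[BA ⟂ BC ⇒ 7x-13y+151=0] ∩ [|C−(10, 17)|²=981/2]]
   so C = (59/2, 55/2)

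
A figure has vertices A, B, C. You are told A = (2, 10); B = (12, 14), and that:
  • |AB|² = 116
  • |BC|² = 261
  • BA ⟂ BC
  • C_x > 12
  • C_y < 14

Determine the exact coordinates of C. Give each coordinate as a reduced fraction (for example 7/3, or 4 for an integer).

1. C_x = 18  [[BA ⟂ BC ⇒ -10x-4y+176=0] ∩ [|C−(12, 14)|²=261]]
2. C_y = -1  [[BA ⟂ BC ⇒ -10x-4y+176=0] ∩ [|C−(12, 14)|²=261]]
   so C = (18, -1)

C = (18, -1)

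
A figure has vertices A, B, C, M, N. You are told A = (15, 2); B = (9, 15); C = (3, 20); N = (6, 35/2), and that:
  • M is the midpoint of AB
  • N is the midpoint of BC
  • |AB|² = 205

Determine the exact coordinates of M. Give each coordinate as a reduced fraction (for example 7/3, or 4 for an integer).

M = (12, 17/2)

1. M_x = 12  [2·M = A+B = (15, 2)+(9, 15)]
2. M_y = 17/2  [2·M = A+B = (15, 2)+(9, 15)]
   so M = (12, 17/2)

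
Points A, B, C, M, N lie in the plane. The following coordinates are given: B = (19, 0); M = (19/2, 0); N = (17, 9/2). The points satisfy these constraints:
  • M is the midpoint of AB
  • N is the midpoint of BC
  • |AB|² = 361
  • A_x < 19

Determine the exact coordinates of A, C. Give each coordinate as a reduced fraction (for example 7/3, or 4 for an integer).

A = (0, 0)
C = (15, 9)

1. A_x = 0  [A = 2·M−B = 2·(19/2, 0)−(19, 0)]
2. A_y = 0  [A = 2·M−B = 2·(19/2, 0)−(19, 0)]
   so A = (0, 0)
3. C_x = 15  [C = 2·N−B = 2·(17, 9/2)−(19, 0)]
4. C_y = 9  [C = 2·N−B = 2·(17, 9/2)−(19, 0)]
   so C = (15, 9)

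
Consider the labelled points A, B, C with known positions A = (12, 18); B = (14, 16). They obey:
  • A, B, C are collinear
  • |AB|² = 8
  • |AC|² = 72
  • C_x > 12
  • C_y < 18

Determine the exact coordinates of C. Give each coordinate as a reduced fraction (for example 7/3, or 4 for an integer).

1. C_x = 18  [[A, B, C are collinear ⇒ 2x+2y-60=0] ∩ [|C−(12, 18)|²=72]]
2. C_y = 12  [[A, B, C are collinear ⇒ 2x+2y-60=0] ∩ [|C−(12, 18)|²=72]]
   so C = (18, 12)

C = (18, 12)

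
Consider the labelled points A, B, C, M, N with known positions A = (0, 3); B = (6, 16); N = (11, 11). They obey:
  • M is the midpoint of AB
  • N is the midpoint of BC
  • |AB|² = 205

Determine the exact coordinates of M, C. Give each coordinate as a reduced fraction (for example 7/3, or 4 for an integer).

1. M_x = 3  [2·M = A+B = (0, 3)+(6, 16)]
2. M_y = 19/2  [2·M = A+B = (0, 3)+(6, 16)]
   so M = (3, 19/2)
3. C_x = 16  [C = 2·N−B = 2·(11, 11)−(6, 16)]
4. C_y = 6  [C = 2·N−B = 2·(11, 11)−(6, 16)]
   so C = (16, 6)

M = (3, 19/2)
C = (16, 6)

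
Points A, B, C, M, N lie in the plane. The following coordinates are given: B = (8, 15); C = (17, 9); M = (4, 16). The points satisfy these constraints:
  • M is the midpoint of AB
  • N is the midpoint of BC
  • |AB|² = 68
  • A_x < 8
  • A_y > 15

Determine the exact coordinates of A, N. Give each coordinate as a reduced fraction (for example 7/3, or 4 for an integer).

A = (0, 17)
N = (25/2, 12)

1. A_x = 0  [A = 2·M−B = 2·(4, 16)−(8, 15)]
2. A_y = 17  [A = 2·M−B = 2·(4, 16)−(8, 15)]
   so A = (0, 17)
3. N_x = 25/2  [2·N = B+C = (8, 15)+(17, 9)]
4. N_y = 12  [2·N = B+C = (8, 15)+(17, 9)]
   so N = (25/2, 12)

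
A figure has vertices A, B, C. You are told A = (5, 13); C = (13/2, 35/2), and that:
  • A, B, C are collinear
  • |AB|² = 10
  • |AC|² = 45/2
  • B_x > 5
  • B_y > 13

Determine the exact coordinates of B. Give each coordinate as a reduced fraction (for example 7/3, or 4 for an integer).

B = (6, 16)

1. B_x = 6  [[A, B, C are collinear ⇒ 9/2x-3/2y-3=0] ∩ [|B−(5, 13)|²=10]]
2. B_y = 16  [[A, B, C are collinear ⇒ 9/2x-3/2y-3=0] ∩ [|B−(5, 13)|²=10]]
   so B = (6, 16)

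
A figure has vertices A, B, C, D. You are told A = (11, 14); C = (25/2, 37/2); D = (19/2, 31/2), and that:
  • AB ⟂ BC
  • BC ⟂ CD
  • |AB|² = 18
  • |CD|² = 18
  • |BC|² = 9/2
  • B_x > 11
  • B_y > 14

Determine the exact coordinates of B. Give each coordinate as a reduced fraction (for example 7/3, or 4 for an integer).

1. B_x = 14  [[BC ⟂ CD ⇒ 3x+3y-93=0] ∩ [|B−(11, 14)|²=18]]
2. B_y = 17  [[BC ⟂ CD ⇒ 3x+3y-93=0] ∩ [|B−(11, 14)|²=18]]
   so B = (14, 17)

B = (14, 17)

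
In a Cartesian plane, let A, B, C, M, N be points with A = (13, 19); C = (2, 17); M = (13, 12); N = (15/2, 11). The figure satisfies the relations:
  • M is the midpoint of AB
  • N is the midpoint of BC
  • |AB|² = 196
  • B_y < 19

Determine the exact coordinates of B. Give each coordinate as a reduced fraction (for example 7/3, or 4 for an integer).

B = (13, 5)

1. B_x = 13  [B = 2·M−A = 2·(13, 12)−(13, 19)]
2. B_y = 5  [B = 2·M−A = 2·(13, 12)−(13, 19)]
   so B = (13, 5)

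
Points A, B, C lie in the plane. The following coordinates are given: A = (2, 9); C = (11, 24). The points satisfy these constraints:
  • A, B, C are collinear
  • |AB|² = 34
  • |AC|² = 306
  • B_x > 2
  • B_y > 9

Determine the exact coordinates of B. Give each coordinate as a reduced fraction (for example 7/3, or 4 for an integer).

1. B_x = 5  [[A, B, C are collinear ⇒ 15x-9y+51=0] ∩ [|B−(2, 9)|²=34]]
2. B_y = 14  [[A, B, C are collinear ⇒ 15x-9y+51=0] ∩ [|B−(2, 9)|²=34]]
   so B = (5, 14)

B = (5, 14)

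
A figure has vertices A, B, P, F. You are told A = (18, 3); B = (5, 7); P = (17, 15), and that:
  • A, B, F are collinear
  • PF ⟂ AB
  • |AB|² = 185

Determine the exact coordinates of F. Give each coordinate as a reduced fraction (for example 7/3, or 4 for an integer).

F = (2537/185, 799/185)

1. F_x = 2537/185  [[A, B, F are collinear ⇒ -4x-13y+111=0] ∩ [PF ⟂ AB ⇒ -13x+4y+161=0]]
2. F_y = 799/185  [[A, B, F are collinear ⇒ -4x-13y+111=0] ∩ [PF ⟂ AB ⇒ -13x+4y+161=0]]
   so F = (2537/185, 799/185)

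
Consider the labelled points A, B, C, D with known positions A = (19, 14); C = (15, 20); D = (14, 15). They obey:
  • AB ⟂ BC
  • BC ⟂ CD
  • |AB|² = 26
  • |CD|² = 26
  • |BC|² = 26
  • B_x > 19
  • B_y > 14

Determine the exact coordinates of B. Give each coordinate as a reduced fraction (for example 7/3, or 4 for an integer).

B = (20, 19)

1. B_x = 20  [[BC ⟂ CD ⇒ 1x+5y-115=0] ∩ [|B−(19, 14)|²=26]]
2. B_y = 19  [[BC ⟂ CD ⇒ 1x+5y-115=0] ∩ [|B−(19, 14)|²=26]]
   so B = (20, 19)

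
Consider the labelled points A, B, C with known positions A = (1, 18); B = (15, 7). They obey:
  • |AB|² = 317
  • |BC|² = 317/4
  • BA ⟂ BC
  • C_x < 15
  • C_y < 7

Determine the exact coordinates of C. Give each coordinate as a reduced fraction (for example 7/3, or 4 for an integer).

1. C_x = 19/2  [[BA ⟂ BC ⇒ -14x+11y+133=0] ∩ [|C−(15, 7)|²=317/4]]
2. C_y = 0  [[BA ⟂ BC ⇒ -14x+11y+133=0] ∩ [|C−(15, 7)|²=317/4]]
   so C = (19/2, 0)

C = (19/2, 0)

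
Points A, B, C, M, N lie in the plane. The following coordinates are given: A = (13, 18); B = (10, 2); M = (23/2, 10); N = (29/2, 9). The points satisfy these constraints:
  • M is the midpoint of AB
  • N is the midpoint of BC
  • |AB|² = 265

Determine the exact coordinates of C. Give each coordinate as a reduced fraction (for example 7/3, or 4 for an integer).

1. C_x = 19  [C = 2·N−B = 2·(29/2, 9)−(10, 2)]
2. C_y = 16  [C = 2·N−B = 2·(29/2, 9)−(10, 2)]
   so C = (19, 16)

C = (19, 16)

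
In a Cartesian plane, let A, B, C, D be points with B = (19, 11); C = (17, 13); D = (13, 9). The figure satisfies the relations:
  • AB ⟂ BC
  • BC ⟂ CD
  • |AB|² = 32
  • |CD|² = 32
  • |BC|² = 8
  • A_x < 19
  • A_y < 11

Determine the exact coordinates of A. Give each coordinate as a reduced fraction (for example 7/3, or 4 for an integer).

A = (15, 7)

1. A_x = 15  [[AB ⟂ BC ⇒ 2x-2y-16=0] ∩ [|A−(19, 11)|²=32]]
2. A_y = 7  [[AB ⟂ BC ⇒ 2x-2y-16=0] ∩ [|A−(19, 11)|²=32]]
   so A = (15, 7)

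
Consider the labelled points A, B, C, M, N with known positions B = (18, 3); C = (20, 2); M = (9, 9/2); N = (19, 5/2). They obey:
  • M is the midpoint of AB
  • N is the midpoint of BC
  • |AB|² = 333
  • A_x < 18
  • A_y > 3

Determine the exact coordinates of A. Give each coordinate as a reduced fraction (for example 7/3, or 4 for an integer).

A = (0, 6)

1. A_x = 0  [A = 2·M−B = 2·(9, 9/2)−(18, 3)]
2. A_y = 6  [A = 2·M−B = 2·(9, 9/2)−(18, 3)]
   so A = (0, 6)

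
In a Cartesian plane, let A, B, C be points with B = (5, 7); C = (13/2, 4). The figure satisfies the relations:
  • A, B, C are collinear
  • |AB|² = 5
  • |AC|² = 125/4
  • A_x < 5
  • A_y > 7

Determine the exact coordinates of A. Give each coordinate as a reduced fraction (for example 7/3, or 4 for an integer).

1. A_x = 4  [[A, B, C are collinear ⇒ 3x+3/2y-51/2=0] ∩ [|A−(5, 7)|²=5]]
2. A_y = 9  [[A, B, C are collinear ⇒ 3x+3/2y-51/2=0] ∩ [|A−(5, 7)|²=5]]
   so A = (4, 9)

A = (4, 9)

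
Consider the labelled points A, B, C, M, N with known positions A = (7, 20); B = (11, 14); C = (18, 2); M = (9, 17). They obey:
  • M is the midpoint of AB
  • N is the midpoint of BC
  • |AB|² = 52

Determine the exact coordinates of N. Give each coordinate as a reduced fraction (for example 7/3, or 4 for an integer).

N = (29/2, 8)

1. N_x = 29/2  [2·N = B+C = (11, 14)+(18, 2)]
2. N_y = 8  [2·N = B+C = (11, 14)+(18, 2)]
   so N = (29/2, 8)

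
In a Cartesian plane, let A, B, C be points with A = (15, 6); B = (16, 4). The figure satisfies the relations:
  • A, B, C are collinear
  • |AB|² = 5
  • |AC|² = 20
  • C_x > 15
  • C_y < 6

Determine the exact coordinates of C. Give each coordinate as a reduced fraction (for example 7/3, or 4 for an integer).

1. C_x = 17  [[A, B, C are collinear ⇒ 2x+1y-36=0] ∩ [|C−(15, 6)|²=20]]
2. C_y = 2  [[A, B, C are collinear ⇒ 2x+1y-36=0] ∩ [|C−(15, 6)|²=20]]
   so C = (17, 2)

C = (17, 2)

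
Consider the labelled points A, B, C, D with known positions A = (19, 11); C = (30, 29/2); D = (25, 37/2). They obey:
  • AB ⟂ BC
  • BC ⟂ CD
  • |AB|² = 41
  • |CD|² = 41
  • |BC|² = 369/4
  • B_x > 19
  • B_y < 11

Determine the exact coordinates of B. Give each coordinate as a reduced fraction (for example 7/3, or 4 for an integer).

B = (24, 7)

1. B_x = 24  [[BC ⟂ CD ⇒ 5x-4y-92=0] ∩ [|B−(19, 11)|²=41]]
2. B_y = 7  [[BC ⟂ CD ⇒ 5x-4y-92=0] ∩ [|B−(19, 11)|²=41]]
   so B = (24, 7)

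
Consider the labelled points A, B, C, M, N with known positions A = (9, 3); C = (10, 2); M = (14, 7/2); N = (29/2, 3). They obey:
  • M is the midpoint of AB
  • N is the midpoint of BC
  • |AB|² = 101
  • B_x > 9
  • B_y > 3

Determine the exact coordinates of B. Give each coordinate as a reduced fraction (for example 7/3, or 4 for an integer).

1. B_x = 19  [B = 2·M−A = 2·(14, 7/2)−(9, 3)]
2. B_y = 4  [B = 2·M−A = 2·(14, 7/2)−(9, 3)]
   so B = (19, 4)

B = (19, 4)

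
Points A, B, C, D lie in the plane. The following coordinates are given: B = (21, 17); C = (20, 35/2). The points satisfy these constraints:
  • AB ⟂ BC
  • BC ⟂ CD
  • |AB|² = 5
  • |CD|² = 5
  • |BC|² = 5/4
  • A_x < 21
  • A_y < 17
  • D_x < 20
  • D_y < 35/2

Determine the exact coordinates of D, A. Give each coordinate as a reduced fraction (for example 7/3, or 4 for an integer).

1. D_x = 19  [[BC ⟂ CD ⇒ -1x+1/2y+45/4=0] ∩ [|D−(20, 35/2)|²=5]]
2. D_y = 31/2  [[BC ⟂ CD ⇒ -1x+1/2y+45/4=0] ∩ [|D−(20, 35/2)|²=5]]
   so D = (19, 31/2)
3. A_x = 20  [[AB ⟂ BC ⇒ 1x-1/2y-25/2=0] ∩ [|A−(21, 17)|²=5]]
4. A_y = 15  [[AB ⟂ BC ⇒ 1x-1/2y-25/2=0] ∩ [|A−(21, 17)|²=5]]
   so A = (20, 15)

D = (19, 31/2)
A = (20, 15)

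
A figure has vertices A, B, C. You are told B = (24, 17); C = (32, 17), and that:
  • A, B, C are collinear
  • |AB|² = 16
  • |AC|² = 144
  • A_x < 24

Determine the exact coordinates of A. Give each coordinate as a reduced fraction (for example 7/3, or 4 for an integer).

A = (20, 17)

1. A_x = 20  [[A, B, C are collinear ⇒ 8y-136=0] ∩ [|A−(24, 17)|²=16]]
2. A_y = 17  [[A, B, C are collinear ⇒ 8y-136=0] ∩ [|A−(24, 17)|²=16]]
   so A = (20, 17)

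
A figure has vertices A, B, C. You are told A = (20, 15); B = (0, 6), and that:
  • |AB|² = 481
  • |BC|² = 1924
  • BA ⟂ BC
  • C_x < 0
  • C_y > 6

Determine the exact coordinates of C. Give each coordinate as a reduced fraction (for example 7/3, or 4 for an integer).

C = (-18, 46)

1. C_x = -18  [[BA ⟂ BC ⇒ 20x+9y-54=0] ∩ [|C−(0, 6)|²=1924]]
2. C_y = 46  [[BA ⟂ BC ⇒ 20x+9y-54=0] ∩ [|C−(0, 6)|²=1924]]
   so C = (-18, 46)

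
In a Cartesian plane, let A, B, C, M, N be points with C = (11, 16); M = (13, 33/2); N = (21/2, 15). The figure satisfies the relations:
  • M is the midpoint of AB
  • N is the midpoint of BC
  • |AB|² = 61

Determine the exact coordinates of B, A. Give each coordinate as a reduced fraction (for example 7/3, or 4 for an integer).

1. B_x = 10  [B = 2·N−C = 2·(21/2, 15)−(11, 16)]
2. B_y = 14  [B = 2·N−C = 2·(21/2, 15)−(11, 16)]
   so B = (10, 14)
3. A_x = 16  [A = 2·M−B = 2·(13, 33/2)−(10, 14)]
4. A_y = 19  [A = 2·M−B = 2·(13, 33/2)−(10, 14)]
   so A = (16, 19)

B = (10, 14)
A = (16, 19)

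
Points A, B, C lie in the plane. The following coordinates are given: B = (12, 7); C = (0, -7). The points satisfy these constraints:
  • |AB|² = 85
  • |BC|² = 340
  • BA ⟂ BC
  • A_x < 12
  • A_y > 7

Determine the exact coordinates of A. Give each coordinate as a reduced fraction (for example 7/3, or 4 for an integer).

1. A_x = 5  [[BA ⟂ BC ⇒ -12x-14y+242=0] ∩ [|A−(12, 7)|²=85]]
2. A_y = 13  [[BA ⟂ BC ⇒ -12x-14y+242=0] ∩ [|A−(12, 7)|²=85]]
   so A = (5, 13)

A = (5, 13)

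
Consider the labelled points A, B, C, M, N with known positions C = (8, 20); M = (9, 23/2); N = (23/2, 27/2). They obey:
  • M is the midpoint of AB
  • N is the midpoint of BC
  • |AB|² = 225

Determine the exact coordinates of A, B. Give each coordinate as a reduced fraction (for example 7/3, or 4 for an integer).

1. B_x = 15  [B = 2·N−C = 2·(23/2, 27/2)−(8, 20)]
2. B_y = 7  [B = 2·N−C = 2·(23/2, 27/2)−(8, 20)]
   so B = (15, 7)
3. A_x = 3  [A = 2·M−B = 2·(9, 23/2)−(15, 7)]
4. A_y = 16  [A = 2·M−B = 2·(9, 23/2)−(15, 7)]
   so A = (3, 16)

A = (3, 16)
B = (15, 7)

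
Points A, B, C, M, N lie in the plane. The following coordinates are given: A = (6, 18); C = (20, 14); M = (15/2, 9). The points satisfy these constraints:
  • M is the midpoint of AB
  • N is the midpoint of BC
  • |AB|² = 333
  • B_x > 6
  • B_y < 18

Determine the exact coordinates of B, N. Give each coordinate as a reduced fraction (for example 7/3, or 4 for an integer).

B = (9, 0)
N = (29/2, 7)

1. B_x = 9  [B = 2·M−A = 2·(15/2, 9)−(6, 18)]
2. B_y = 0  [B = 2·M−A = 2·(15/2, 9)−(6, 18)]
   so B = (9, 0)
3. N_x = 29/2  [2·N = B+C = (9, 0)+(20, 14)]
4. N_y = 7  [2·N = B+C = (9, 0)+(20, 14)]
   so N = (29/2, 7)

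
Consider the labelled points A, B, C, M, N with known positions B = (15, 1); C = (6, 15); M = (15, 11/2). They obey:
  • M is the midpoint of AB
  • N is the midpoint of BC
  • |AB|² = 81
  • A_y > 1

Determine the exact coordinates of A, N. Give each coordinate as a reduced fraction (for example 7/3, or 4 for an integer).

1. A_x = 15  [A = 2·M−B = 2·(15, 11/2)−(15, 1)]
2. A_y = 10  [A = 2·M−B = 2·(15, 11/2)−(15, 1)]
   so A = (15, 10)
3. N_x = 21/2  [2·N = B+C = (15, 1)+(6, 15)]
4. N_y = 8  [2·N = B+C = (15, 1)+(6, 15)]
   so N = (21/2, 8)

A = (15, 10)
N = (21/2, 8)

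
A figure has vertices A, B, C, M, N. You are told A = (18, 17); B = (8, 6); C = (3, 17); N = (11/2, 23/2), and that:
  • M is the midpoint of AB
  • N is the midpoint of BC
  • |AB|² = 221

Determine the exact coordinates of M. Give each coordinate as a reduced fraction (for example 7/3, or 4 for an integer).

1. M_x = 13  [2·M = A+B = (18, 17)+(8, 6)]
2. M_y = 23/2  [2·M = A+B = (18, 17)+(8, 6)]
   so M = (13, 23/2)

M = (13, 23/2)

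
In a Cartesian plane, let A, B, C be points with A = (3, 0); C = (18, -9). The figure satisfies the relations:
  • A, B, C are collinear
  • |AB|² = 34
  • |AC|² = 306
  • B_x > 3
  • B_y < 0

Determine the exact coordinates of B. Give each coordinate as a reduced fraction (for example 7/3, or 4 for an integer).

1. B_x = 8  [[A, B, C are collinear ⇒ -9x-15y+27=0] ∩ [|B−(3, 0)|²=34]]
2. B_y = -3  [[A, B, C are collinear ⇒ -9x-15y+27=0] ∩ [|B−(3, 0)|²=34]]
   so B = (8, -3)

B = (8, -3)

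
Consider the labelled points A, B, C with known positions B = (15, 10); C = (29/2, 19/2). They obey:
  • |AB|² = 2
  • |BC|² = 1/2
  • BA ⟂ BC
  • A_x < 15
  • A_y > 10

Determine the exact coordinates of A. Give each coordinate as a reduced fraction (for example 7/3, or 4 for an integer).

A = (14, 11)

1. A_x = 14  [[BA ⟂ BC ⇒ -1/2x-1/2y+25/2=0] ∩ [|A−(15, 10)|²=2]]
2. A_y = 11  [[BA ⟂ BC ⇒ -1/2x-1/2y+25/2=0] ∩ [|A−(15, 10)|²=2]]
   so A = (14, 11)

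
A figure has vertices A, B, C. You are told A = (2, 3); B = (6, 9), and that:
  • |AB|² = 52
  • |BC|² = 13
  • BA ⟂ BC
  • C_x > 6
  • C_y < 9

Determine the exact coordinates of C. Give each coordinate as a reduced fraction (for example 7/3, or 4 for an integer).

1. C_x = 9  [[BA ⟂ BC ⇒ -4x-6y+78=0] ∩ [|C−(6, 9)|²=13]]
2. C_y = 7  [[BA ⟂ BC ⇒ -4x-6y+78=0] ∩ [|C−(6, 9)|²=13]]
   so C = (9, 7)

C = (9, 7)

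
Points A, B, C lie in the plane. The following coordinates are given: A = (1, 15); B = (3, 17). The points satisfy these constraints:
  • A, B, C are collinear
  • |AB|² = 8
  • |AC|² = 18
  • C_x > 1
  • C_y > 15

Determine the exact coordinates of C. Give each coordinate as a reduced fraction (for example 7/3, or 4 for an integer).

1. C_x = 4  [[A, B, C are collinear ⇒ -2x+2y-28=0] ∩ [|C−(1, 15)|²=18]]
2. C_y = 18  [[A, B, C are collinear ⇒ -2x+2y-28=0] ∩ [|C−(1, 15)|²=18]]
   so C = (4, 18)

C = (4, 18)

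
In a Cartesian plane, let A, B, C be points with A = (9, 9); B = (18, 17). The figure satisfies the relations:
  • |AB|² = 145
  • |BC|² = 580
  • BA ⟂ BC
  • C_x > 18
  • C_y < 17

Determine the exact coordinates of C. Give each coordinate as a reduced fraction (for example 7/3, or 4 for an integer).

C = (34, -1)

1. C_x = 34  [[BA ⟂ BC ⇒ -9x-8y+298=0] ∩ [|C−(18, 17)|²=580]]
2. C_y = -1  [[BA ⟂ BC ⇒ -9x-8y+298=0] ∩ [|C−(18, 17)|²=580]]
   so C = (34, -1)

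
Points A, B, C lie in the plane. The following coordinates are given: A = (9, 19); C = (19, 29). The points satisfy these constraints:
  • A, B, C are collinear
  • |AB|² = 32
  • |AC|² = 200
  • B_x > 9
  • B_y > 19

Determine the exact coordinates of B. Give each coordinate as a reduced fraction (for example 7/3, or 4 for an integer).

B = (13, 23)

1. B_x = 13  [[A, B, C are collinear ⇒ 10x-10y+100=0] ∩ [|B−(9, 19)|²=32]]
2. B_y = 23  [[A, B, C are collinear ⇒ 10x-10y+100=0] ∩ [|B−(9, 19)|²=32]]
   so B = (13, 23)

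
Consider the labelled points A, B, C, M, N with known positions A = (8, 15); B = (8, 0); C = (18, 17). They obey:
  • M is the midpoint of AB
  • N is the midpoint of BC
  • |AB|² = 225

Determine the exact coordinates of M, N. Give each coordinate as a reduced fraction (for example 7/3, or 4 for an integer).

1. M_x = 8  [2·M = A+B = (8, 15)+(8, 0)]
2. M_y = 15/2  [2·M = A+B = (8, 15)+(8, 0)]
   so M = (8, 15/2)
3. N_x = 13  [2·N = B+C = (8, 0)+(18, 17)]
4. N_y = 17/2  [2·N = B+C = (8, 0)+(18, 17)]
   so N = (13, 17/2)

M = (8, 15/2)
N = (13, 17/2)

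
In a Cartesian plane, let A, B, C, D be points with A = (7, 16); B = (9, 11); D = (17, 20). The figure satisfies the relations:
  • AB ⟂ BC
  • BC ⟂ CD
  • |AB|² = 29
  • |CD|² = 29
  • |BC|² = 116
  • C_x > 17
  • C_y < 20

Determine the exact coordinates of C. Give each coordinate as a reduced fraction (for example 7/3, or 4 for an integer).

1. C_x = 19  [[AB ⟂ BC ⇒ 2x-5y+37=0] ∩ [|C−(17, 20)|²=29]]
2. C_y = 15  [[AB ⟂ BC ⇒ 2x-5y+37=0] ∩ [|C−(17, 20)|²=29]]
   so C = (19, 15)

C = (19, 15)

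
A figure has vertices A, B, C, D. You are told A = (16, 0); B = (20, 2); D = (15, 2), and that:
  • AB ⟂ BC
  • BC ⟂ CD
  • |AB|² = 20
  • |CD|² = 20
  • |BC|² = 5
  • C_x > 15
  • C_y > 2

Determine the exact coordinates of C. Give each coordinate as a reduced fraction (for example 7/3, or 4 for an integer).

1. C_x = 19  [[AB ⟂ BC ⇒ 4x+2y-84=0] ∩ [|C−(15, 2)|²=20]]
2. C_y = 4  [[AB ⟂ BC ⇒ 4x+2y-84=0] ∩ [|C−(15, 2)|²=20]]
   so C = (19, 4)

C = (19, 4)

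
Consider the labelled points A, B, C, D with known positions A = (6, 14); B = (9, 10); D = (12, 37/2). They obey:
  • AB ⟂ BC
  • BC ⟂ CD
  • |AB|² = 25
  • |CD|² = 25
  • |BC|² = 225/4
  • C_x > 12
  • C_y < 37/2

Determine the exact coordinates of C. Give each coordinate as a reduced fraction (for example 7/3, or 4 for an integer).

C = (15, 29/2)

1. C_x = 15  [[AB ⟂ BC ⇒ 3x-4y+13=0] ∩ [|C−(12, 37/2)|²=25]]
2. C_y = 29/2  [[AB ⟂ BC ⇒ 3x-4y+13=0] ∩ [|C−(12, 37/2)|²=25]]
   so C = (15, 29/2)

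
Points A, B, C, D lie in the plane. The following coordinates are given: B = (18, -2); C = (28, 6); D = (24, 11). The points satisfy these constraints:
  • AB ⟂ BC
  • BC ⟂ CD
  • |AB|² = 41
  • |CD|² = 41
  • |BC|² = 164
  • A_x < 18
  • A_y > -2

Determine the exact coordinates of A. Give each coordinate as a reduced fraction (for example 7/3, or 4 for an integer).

1. A_x = 14  [[AB ⟂ BC ⇒ -10x-8y+164=0] ∩ [|A−(18, -2)|²=41]]
2. A_y = 3  [[AB ⟂ BC ⇒ -10x-8y+164=0] ∩ [|A−(18, -2)|²=41]]
   so A = (14, 3)

A = (14, 3)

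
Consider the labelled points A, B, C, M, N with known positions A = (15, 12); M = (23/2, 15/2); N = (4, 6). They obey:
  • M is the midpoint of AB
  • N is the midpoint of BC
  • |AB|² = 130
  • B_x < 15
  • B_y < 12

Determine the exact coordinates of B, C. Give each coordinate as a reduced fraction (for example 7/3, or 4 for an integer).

B = (8, 3)
C = (0, 9)

1. B_x = 8  [B = 2·M−A = 2·(23/2, 15/2)−(15, 12)]
2. B_y = 3  [B = 2·M−A = 2·(23/2, 15/2)−(15, 12)]
   so B = (8, 3)
3. C_x = 0  [C = 2·N−B = 2·(4, 6)−(8, 3)]
4. C_y = 9  [C = 2·N−B = 2·(4, 6)−(8, 3)]
   so C = (0, 9)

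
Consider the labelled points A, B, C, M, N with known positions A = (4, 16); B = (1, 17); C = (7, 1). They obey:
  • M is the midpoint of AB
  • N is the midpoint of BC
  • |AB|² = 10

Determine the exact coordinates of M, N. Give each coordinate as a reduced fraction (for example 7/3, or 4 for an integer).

M = (5/2, 33/2)
N = (4, 9)

1. M_x = 5/2  [2·M = A+B = (4, 16)+(1, 17)]
2. M_y = 33/2  [2·M = A+B = (4, 16)+(1, 17)]
   so M = (5/2, 33/2)
3. N_x = 4  [2·N = B+C = (1, 17)+(7, 1)]
4. N_y = 9  [2·N = B+C = (1, 17)+(7, 1)]
   so N = (4, 9)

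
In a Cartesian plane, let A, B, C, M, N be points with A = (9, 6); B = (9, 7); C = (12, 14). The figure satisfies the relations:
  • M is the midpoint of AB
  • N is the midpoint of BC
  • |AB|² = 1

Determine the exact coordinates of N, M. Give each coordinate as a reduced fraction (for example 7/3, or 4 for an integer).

1. M_x = 9  [2·M = A+B = (9, 6)+(9, 7)]
2. M_y = 13/2  [2·M = A+B = (9, 6)+(9, 7)]
   so M = (9, 13/2)
3. N_x = 21/2  [2·N = B+C = (9, 7)+(12, 14)]
4. N_y = 21/2  [2·N = B+C = (9, 7)+(12, 14)]
   so N = (21/2, 21/2)

N = (21/2, 21/2)
M = (9, 13/2)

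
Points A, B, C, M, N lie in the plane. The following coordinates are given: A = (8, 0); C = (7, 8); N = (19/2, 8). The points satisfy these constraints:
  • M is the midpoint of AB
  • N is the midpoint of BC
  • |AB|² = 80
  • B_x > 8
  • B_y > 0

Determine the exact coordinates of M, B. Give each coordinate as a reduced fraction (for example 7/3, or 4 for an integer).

M = (10, 4)
B = (12, 8)

1. B_x = 12  [B = 2·N−C = 2·(19/2, 8)−(7, 8)]
2. B_y = 8  [B = 2·N−C = 2·(19/2, 8)−(7, 8)]
   so B = (12, 8)
3. M_x = 10  [2·M = A+B = (8, 0)+(12, 8)]
4. M_y = 4  [2·M = A+B = (8, 0)+(12, 8)]
   so M = (10, 4)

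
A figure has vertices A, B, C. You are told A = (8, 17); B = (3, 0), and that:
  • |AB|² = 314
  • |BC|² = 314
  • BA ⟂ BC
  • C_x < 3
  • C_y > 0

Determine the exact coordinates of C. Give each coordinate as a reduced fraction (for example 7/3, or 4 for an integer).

1. C_x = -14  [[BA ⟂ BC ⇒ 5x+17y-15=0] ∩ [|C−(3, 0)|²=314]]
2. C_y = 5  [[BA ⟂ BC ⇒ 5x+17y-15=0] ∩ [|C−(3, 0)|²=314]]
   so C = (-14, 5)

C = (-14, 5)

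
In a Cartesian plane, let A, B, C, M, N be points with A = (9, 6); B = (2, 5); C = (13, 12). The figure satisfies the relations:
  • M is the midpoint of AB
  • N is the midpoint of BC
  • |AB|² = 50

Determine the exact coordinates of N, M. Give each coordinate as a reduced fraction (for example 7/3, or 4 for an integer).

1. M_x = 11/2  [2·M = A+B = (9, 6)+(2, 5)]
2. M_y = 11/2  [2·M = A+B = (9, 6)+(2, 5)]
   so M = (11/2, 11/2)
3. N_x = 15/2  [2·N = B+C = (2, 5)+(13, 12)]
4. N_y = 17/2  [2·N = B+C = (2, 5)+(13, 12)]
   so N = (15/2, 17/2)

N = (15/2, 17/2)
M = (11/2, 11/2)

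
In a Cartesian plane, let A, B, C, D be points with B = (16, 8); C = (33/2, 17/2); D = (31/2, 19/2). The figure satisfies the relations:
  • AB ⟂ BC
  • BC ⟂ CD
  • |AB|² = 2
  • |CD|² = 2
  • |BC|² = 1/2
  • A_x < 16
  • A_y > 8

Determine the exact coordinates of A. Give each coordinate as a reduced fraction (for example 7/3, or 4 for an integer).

A = (15, 9)

1. A_x = 15  [[AB ⟂ BC ⇒ -1/2x-1/2y+12=0] ∩ [|A−(16, 8)|²=2]]
2. A_y = 9  [[AB ⟂ BC ⇒ -1/2x-1/2y+12=0] ∩ [|A−(16, 8)|²=2]]
   so A = (15, 9)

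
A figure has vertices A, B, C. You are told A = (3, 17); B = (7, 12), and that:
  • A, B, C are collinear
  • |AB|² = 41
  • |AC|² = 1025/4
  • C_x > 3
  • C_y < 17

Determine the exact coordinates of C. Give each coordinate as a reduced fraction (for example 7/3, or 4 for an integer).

C = (13, 9/2)

1. C_x = 13  [[A, B, C are collinear ⇒ 5x+4y-83=0] ∩ [|C−(3, 17)|²=1025/4]]
2. C_y = 9/2  [[A, B, C are collinear ⇒ 5x+4y-83=0] ∩ [|C−(3, 17)|²=1025/4]]
   so C = (13, 9/2)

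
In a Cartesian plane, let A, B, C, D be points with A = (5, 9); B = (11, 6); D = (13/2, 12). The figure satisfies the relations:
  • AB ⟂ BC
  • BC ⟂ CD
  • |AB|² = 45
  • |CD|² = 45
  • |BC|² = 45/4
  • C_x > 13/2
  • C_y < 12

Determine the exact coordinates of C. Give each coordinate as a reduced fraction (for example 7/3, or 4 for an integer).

C = (25/2, 9)

1. C_x = 25/2  [[AB ⟂ BC ⇒ 6x-3y-48=0] ∩ [|C−(13/2, 12)|²=45]]
2. C_y = 9  [[AB ⟂ BC ⇒ 6x-3y-48=0] ∩ [|C−(13/2, 12)|²=45]]
   so C = (25/2, 9)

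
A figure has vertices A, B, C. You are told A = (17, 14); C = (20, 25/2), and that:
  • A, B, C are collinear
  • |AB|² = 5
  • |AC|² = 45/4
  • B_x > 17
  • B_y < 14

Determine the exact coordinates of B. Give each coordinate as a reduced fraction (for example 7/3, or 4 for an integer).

1. B_x = 19  [[A, B, C are collinear ⇒ -3/2x-3y+135/2=0] ∩ [|B−(17, 14)|²=5]]
2. B_y = 13  [[A, B, C are collinear ⇒ -3/2x-3y+135/2=0] ∩ [|B−(17, 14)|²=5]]
   so B = (19, 13)

B = (19, 13)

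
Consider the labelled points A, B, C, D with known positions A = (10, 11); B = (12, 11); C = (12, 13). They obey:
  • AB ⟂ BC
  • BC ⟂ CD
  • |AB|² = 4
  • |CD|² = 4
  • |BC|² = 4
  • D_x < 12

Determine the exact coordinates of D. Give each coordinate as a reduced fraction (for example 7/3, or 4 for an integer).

D = (10, 13)

1. D_x = 10  [[BC ⟂ CD ⇒ 2y-26=0] ∩ [|D−(12, 13)|²=4]]
2. D_y = 13  [[BC ⟂ CD ⇒ 2y-26=0] ∩ [|D−(12, 13)|²=4]]
   so D = (10, 13)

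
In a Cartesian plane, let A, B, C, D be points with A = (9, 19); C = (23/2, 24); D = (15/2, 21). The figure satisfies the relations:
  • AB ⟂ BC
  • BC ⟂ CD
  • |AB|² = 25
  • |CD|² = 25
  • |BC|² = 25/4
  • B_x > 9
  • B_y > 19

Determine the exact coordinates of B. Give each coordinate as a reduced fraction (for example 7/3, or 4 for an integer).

B = (13, 22)

1. B_x = 13  [[BC ⟂ CD ⇒ 4x+3y-118=0] ∩ [|B−(9, 19)|²=25]]
2. B_y = 22  [[BC ⟂ CD ⇒ 4x+3y-118=0] ∩ [|B−(9, 19)|²=25]]
   so B = (13, 22)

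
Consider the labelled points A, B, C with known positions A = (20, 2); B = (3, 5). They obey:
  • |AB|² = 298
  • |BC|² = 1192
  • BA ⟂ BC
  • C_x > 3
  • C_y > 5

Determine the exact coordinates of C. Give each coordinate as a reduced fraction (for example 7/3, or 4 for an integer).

C = (9, 39)

1. C_x = 9  [[BA ⟂ BC ⇒ 17x-3y-36=0] ∩ [|C−(3, 5)|²=1192]]
2. C_y = 39  [[BA ⟂ BC ⇒ 17x-3y-36=0] ∩ [|C−(3, 5)|²=1192]]
   so C = (9, 39)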